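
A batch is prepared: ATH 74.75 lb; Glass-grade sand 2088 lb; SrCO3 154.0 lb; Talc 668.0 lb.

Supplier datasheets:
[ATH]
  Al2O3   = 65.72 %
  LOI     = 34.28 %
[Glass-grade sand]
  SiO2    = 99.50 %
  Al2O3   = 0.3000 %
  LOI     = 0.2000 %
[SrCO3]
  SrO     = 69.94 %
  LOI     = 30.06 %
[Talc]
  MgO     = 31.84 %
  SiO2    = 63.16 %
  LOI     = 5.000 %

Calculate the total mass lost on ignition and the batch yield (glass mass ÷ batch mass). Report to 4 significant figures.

Full float precision is kept at every stage — in-progress results are shown rounded to four significant figures alongside each step — each reported value is rounded once only. The derived quantities (the totals, LOI, yield, glass mass, the four compositions) are recomputed using the weight values on 2875 lb of glass at full float precision as written in either problem or answer.
Per-material ignition loss:
  ATH: 74.75 × 0.3428 = 25.62 lb
  Glass-grade sand: 2088 × 0.002000 = 4.176 lb
  SrCO3: 154.0 × 0.3006 = 46.29 lb
  Talc: 668.0 × 0.05000 = 33.40 lb
Total LOI = 109.5 lb
Glass = batch − LOI = 2985 − 109.5 = 2875 lb

LOI loss = 109.5 lb; glass = 2875 lb; yield = 96.33%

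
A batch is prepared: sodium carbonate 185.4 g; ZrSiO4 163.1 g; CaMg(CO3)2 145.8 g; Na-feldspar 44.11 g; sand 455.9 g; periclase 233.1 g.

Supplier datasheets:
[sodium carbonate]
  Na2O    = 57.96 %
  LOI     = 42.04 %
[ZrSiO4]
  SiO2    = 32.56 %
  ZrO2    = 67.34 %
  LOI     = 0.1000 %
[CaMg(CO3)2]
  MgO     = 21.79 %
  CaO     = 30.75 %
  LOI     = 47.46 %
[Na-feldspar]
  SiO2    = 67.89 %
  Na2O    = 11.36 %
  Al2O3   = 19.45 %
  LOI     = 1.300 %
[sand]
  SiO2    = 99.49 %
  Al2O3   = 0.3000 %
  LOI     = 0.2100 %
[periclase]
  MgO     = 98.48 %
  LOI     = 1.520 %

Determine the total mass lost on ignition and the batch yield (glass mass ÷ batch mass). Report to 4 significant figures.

LOI loss = 152.4 g; glass = 1075 g; yield = 87.59%

Full float precision is carried at every stage — mid-chain values are shown rounded to four significant figures when written out; every reported value is rounded once only; derived quantities, which include LOI, the yield, net glass mass, totals, the six compositions, are recomputed in exact precision, as given in the problem or answer text, from the weighed amounts per 1075 g of glass.
Per-material ignition loss:
  sodium carbonate: 185.4 × 0.4204 = 77.94 g
  ZrSiO4: 163.1 × 0.001000 = 0.1631 g
  CaMg(CO3)2: 145.8 × 0.4746 = 69.20 g
  Na-feldspar: 44.11 × 0.01300 = 0.5734 g
  sand: 455.9 × 0.002100 = 0.9574 g
  periclase: 233.1 × 0.01520 = 3.543 g
Total LOI = 152.4 g
Glass = batch − LOI = 1227 − 152.4 = 1075 g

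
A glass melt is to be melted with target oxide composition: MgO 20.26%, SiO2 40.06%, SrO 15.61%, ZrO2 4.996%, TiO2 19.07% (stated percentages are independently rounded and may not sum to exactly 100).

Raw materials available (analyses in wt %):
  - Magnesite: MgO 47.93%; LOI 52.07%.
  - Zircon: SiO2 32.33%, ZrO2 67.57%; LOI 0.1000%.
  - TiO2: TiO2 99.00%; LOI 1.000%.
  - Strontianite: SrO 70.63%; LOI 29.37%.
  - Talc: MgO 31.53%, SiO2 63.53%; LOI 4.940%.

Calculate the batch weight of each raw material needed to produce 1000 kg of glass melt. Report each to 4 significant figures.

Mid-chain values are displayed (rounded to four significant digits) on the page; each numeric step holds full precision through every step. Each reported number takes a single rounding — derived quantities, including five oxide percentages, totals, glass mass, the yield, ignition loss, are rebuilt from the weighed amounts on 1000 kg of glass in full float precision, as written in the problem or the answer.
Target oxide masses per 1000 kg glass melt:
  MgO: 20.26% × 1000 = 202.6 kg
  SiO2: 40.06% × 1000 = 400.6 kg
  SrO: 15.61% × 1000 = 156.1 kg
  ZrO2: 4.996% × 1000 = 49.96 kg
  TiO2: 19.07% × 1000 = 190.7 kg
Verifying the oxide balance using the reported weights, relative to the basis at hand (oxide sums agree with the targets given rounding of the digits):
  MgO: 32.64·0.4793 + 592.9·0.3153 = 202.6 kg (target 202.6 kg)
  SiO2: 73.94·0.3233 + 592.9·0.6353 = 400.6 kg (target 400.6 kg)
  SrO: 221.0·0.7063 = 156.1 kg (target 156.1 kg)
  ZrO2: 73.94·0.6757 = 49.96 kg (target 49.96 kg)
  TiO2: 192.6·0.9900 = 190.7 kg (target 190.7 kg)
Mass balance on the glass: total batch − LOI = 999.9 kg (the Σ of target masses is 1000 kg; basis as stated: 1000 kg — a pure rounding effect).
Total batch = Σ batch = 1113 kg; ignition loss, Σ(batch × LOI) = 113.2 kg; yield: glass divided by total = 89.83%.

Batch per 1000 kg glass melt:
  Magnesite: 32.64 kg
  Zircon: 73.94 kg
  TiO2: 192.6 kg
  Strontianite: 221.0 kg
  Talc: 592.9 kg
Total batch = 1113 kg; LOI loss = 113.2 kg; yield = 89.83%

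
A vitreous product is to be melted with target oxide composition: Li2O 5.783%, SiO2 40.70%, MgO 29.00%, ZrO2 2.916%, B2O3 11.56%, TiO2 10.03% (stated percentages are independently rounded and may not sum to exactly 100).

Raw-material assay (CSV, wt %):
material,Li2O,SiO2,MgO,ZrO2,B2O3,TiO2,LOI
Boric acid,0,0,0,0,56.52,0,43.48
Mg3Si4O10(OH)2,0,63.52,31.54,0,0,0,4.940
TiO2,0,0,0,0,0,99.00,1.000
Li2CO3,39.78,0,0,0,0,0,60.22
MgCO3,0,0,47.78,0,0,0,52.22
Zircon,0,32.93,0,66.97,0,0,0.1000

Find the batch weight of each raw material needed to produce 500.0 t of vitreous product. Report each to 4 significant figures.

The intermediate values are shown, rounded to four significant figures, at each printed step; the working math maintains exact precision all the way through. Each reported number receives exactly one rounding; derived quantities are recomputed in full float precision (LOI, glass mass, six oxide percentages, yield, totals) using the weight values at 500.0 t of glass as given in the problem or answer text.
Oxide-by-oxide targets in 500.0 t vitreous product:
  Li2O: 5.783% × 500.0 = 28.92 t
  SiO2: 40.70% × 500.0 = 203.5 t
  MgO: 29.00% × 500.0 = 145.0 t
  ZrO2: 2.916% × 500.0 = 14.58 t
  B2O3: 11.56% × 500.0 = 57.80 t
  TiO2: 10.03% × 500.0 = 50.15 t
Per-oxide balance check working from each reported weight, versus the basis set out (target by target, the sums agree once rounding is allowed for):
  Li2O: 72.69·0.3978 = 28.92 t (target 28.92 t)
  SiO2: 309.1·0.6352 + 21.77·0.3293 = 203.5 t (target 203.5 t)
  MgO: 309.1·0.3154 + 99.44·0.4778 = 145.0 t (target 145.0 t)
  ZrO2: 21.77·0.6697 = 14.58 t (target 14.58 t)
  B2O3: 102.3·0.5652 = 57.82 t (target 57.80 t)
  TiO2: 50.66·0.9900 = 50.15 t (target 50.15 t)
Mass balance on the glass: net batch after ignition = 500.0 t (the Σ of target masses is 499.9 t; basis as stated: 500.0 t — a pure rounding effect).
Total batch = Σ batch = 656.0 t; ignition loss, Σ(batch × LOI) = 156.0 t; glass ÷ batch gives a yield of 76.22%.

Batch per 500.0 t vitreous product:
  Boric acid: 102.3 t
  Mg3Si4O10(OH)2: 309.1 t
  TiO2: 50.66 t
  Li2CO3: 72.69 t
  MgCO3: 99.44 t
  Zircon: 21.77 t
Total batch = 656.0 t; LOI loss = 156.0 t; yield = 76.22%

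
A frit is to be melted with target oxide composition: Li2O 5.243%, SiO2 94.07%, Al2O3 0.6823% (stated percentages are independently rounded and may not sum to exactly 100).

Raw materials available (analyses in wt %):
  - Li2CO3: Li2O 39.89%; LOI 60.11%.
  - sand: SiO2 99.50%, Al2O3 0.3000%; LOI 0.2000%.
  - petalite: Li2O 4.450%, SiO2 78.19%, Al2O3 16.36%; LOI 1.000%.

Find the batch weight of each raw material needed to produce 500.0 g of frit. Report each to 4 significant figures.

The working math holds full float precision through every step; working values are shown rounded to 4 significant digits at each printed step; exactly one rounding lands on each reported number — the derived quantities are recomputed starting from the weights per 500.0 g of glass in full float precision (the three compositions, net glass mass, ignition loss, the totals, yield) as given in the problem or the answer.
Target oxide masses per 500.0 g frit:
  Li2O: 5.243% × 500.0 = 26.22 g
  SiO2: 94.07% × 500.0 = 470.4 g
  Al2O3: 0.6823% × 500.0 = 3.412 g
Balance tally, oxide-wise, working from each reported weight, on the stated basis (oxide sums agree with the targets once rounding is allowed for):
  Li2O: 64.34·0.3989 + 12.36·0.04450 = 26.22 g (target 26.22 g)
  SiO2: 463.0·0.9950 + 12.36·0.7819 = 470.3 g (target 470.4 g)
  Al2O3: 463.0·0.003000 + 12.36·0.1636 = 3.411 g (target 3.412 g)
The glass-mass cross-check: Σ batch − LOI loss = 500.0 g (the Σ of target masses is 500.0 g; with the basis standing at 500.0 g — gaps are rounding artifacts).
Batch grand total — Σ batch = 539.7 g; LOI removed, Σ of batch·LOI: 39.72 g; the yield ratio, glass ÷ batch: 92.64%.

Batch per 500.0 g frit:
  Li2CO3: 64.34 g
  sand: 463.0 g
  petalite: 12.36 g
Total batch = 539.7 g; LOI loss = 39.72 g; yield = 92.64%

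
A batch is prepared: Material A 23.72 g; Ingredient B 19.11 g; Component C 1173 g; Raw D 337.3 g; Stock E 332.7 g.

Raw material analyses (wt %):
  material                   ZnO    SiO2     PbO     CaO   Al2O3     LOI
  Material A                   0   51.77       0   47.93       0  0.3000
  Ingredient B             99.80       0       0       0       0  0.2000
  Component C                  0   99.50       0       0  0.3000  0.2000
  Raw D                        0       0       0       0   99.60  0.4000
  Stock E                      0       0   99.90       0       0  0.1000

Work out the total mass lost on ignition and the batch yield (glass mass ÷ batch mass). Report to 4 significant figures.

Every computation runs at full precision in every operation — intermediates are printed with 4-significant-digit rounding between the steps — a single rounding produces each reported figure; derived quantities (the yield, LOI, totals, the five compositions, glass mass) are computed at full float precision using the weight values at 1882 g of glass, as quoted within either problem or answer.
Each material's LOI contribution:
  Material A: 23.72 × 0.003000 = 0.07116 g
  Ingredient B: 19.11 × 0.002000 = 0.03822 g
  Component C: 1173 × 0.002000 = 2.346 g
  Raw D: 337.3 × 0.004000 = 1.349 g
  Stock E: 332.7 × 0.001000 = 0.3327 g
Total LOI = 4.137 g
Glass = batch − LOI = 1886 − 4.137 = 1882 g

LOI loss = 4.137 g; glass = 1882 g; yield = 99.78%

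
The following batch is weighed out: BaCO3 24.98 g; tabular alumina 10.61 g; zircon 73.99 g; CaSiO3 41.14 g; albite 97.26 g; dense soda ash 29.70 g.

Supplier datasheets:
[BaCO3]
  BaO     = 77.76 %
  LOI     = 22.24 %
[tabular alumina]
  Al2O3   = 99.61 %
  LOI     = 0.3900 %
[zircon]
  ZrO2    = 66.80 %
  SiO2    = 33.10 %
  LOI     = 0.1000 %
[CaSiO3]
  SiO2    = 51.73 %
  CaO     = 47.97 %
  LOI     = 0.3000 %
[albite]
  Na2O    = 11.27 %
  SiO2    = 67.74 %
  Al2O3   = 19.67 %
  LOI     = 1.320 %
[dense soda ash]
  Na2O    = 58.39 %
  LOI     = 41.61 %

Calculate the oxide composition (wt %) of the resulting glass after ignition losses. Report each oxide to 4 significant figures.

Glass mass = 258.2 g (batch 277.7 − LOI 19.44).
Composition: ZrO2 19.14%, Na2O 10.96%, BaO 7.522%, SiO2 43.24%, CaO 7.642%, Al2O3 11.50%

In-progress results are shown with 4-significant-figure rounding between the steps. All internal work maintains full precision through every step. Each reported result is rounded just once — the derived quantities are rebuilt in exact precision (the yield, glass mass, ignition loss, the totals, six oxide percentages) starting from the weights at 258.2 g of glass precisely as stated by either problem or answer.
Oxide masses out of the charge:
  ZrO2: 73.99·0.6680 = 49.43 g
  Na2O: 97.26·0.1127 + 29.70·0.5839 = 28.30 g
  BaO: 24.98·0.7776 = 19.42 g
  SiO2: 73.99·0.3310 + 41.14·0.5173 + 97.26·0.6774 = 111.7 g
  CaO: 41.14·0.4797 = 19.73 g
  Al2O3: 10.61·0.9961 + 97.26·0.1967 = 29.70 g
LOI: 24.98·0.2224 + 10.61·0.003900 + 73.99·0.001000 + 41.14·0.003000 + 97.26·0.01320 + 29.70·0.4161 = 19.44 g
Resulting glass, batch − LOI: 277.7 − 19.44 = 258.2 g (equal to the oxide-mass sum)
each oxide over glass, ×100, is wt %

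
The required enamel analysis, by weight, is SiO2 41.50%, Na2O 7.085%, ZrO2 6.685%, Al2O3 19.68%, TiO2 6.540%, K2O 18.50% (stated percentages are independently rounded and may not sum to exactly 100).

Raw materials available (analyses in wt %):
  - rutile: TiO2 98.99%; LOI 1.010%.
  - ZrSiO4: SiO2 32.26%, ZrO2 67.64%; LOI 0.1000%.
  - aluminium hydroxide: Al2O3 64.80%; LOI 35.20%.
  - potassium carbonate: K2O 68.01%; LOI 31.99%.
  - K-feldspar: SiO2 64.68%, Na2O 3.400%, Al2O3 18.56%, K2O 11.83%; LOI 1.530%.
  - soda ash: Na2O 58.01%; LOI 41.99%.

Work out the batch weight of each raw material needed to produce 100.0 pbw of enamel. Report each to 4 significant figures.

The whole derivation runs at full float precision from first step to last. The intermediate values are shown rounded to 4 significant figures between the steps — a single rounding finalizes each reported result — derived quantities (totals, the yield, LOI, glass mass, the six compositions) are rebuilt from the weighed amounts for 100.0 pbw of glass in exact precision, as quoted within either problem or answer.
The oxide mass targets at 100.0 pbw enamel:
  SiO2: 41.50% × 100.0 = 41.50 pbw
  Na2O: 7.085% × 100.0 = 7.085 pbw
  ZrO2: 6.685% × 100.0 = 6.685 pbw
  Al2O3: 19.68% × 100.0 = 19.68 pbw
  TiO2: 6.540% × 100.0 = 6.540 pbw
  K2O: 18.50% × 100.0 = 18.50 pbw
Verifying the oxide balance working from each reported weight, on the stated basis (oxide sums agree with the targets inside rounding margins):
  SiO2: 9.883·0.3226 + 59.23·0.6468 = 41.50 pbw (target 41.50 pbw)
  Na2O: 59.23·0.03400 + 8.742·0.5801 = 7.085 pbw (target 7.085 pbw)
  ZrO2: 9.883·0.6764 = 6.685 pbw (target 6.685 pbw)
  Al2O3: 13.40·0.6480 + 59.23·0.1856 = 19.68 pbw (target 19.68 pbw)
  TiO2: 6.607·0.9899 = 6.540 pbw (target 6.540 pbw)
  K2O: 16.90·0.6801 + 59.23·0.1183 = 18.50 pbw (target 18.50 pbw)
Mass balance on the glass: batch total minus LOI = 99.99 pbw (the Σ of target masses is 99.99 pbw; stated basis 100.0 pbw — any gap is answer rounding).
Batch total: Σ batch = 114.8 pbw; the LOI term Σ batch·LOI equals 14.78 pbw; as yield: glass ÷ batch → 87.12%.

Batch per 100.0 pbw enamel:
  rutile: 6.607 pbw
  ZrSiO4: 9.883 pbw
  aluminium hydroxide: 13.40 pbw
  potassium carbonate: 16.90 pbw
  K-feldspar: 59.23 pbw
  soda ash: 8.742 pbw
Total batch = 114.8 pbw; LOI loss = 14.78 pbw; yield = 87.12%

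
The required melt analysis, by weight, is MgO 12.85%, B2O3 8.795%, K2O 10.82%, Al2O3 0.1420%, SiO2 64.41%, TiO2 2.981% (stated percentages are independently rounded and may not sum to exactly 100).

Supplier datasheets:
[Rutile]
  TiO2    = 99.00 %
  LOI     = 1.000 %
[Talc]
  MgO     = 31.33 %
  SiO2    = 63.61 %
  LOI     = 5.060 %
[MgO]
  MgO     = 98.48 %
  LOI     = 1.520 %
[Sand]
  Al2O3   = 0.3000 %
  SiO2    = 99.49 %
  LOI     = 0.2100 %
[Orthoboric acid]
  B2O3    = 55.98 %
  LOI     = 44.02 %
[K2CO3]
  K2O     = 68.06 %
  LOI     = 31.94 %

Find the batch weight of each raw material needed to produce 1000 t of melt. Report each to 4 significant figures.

Batch per 1000 t melt:
  Rutile: 30.11 t
  Talc: 272.3 t
  MgO: 43.87 t
  Sand: 473.3 t
  Orthoboric acid: 157.1 t
  K2CO3: 159.0 t
Total batch = 1136 t; LOI loss = 135.7 t; yield = 88.05%

Working values are printed (rounded to 4 significant digits) in the printout — all arithmetic holds exact precision at all times; exactly one rounding lands on each reported result — the derived quantities (glass mass, the yield, ignition loss, totals, six oxide percentages) are rebuilt starting from the weights for 1000 t of glass in full float precision as quoted within the problem or the answer.
Per-oxide target masses for 1000 t melt:
  MgO: 12.85% × 1000 = 128.5 t
  B2O3: 8.795% × 1000 = 87.95 t
  K2O: 10.82% × 1000 = 108.2 t
  Al2O3: 0.1420% × 1000 = 1.420 t
  SiO2: 64.41% × 1000 = 644.1 t
  TiO2: 2.981% × 1000 = 29.81 t
Per-oxide balance check applying the batch weights above, against the basis in use (sum by sum, the targets are met within answer rounding):
  MgO: 272.3·0.3133 + 43.87·0.9848 = 128.5 t (target 128.5 t)
  B2O3: 157.1·0.5598 = 87.94 t (target 87.95 t)
  K2O: 159.0·0.6806 = 108.2 t (target 108.2 t)
  Al2O3: 473.3·0.003000 = 1.420 t (target 1.420 t)
  SiO2: 272.3·0.6361 + 473.3·0.9949 = 644.1 t (target 644.1 t)
  TiO2: 30.11·0.9900 = 29.81 t (target 29.81 t)
The glass-mass cross-check: batch total minus LOI = 1000 t (per-oxide target masses sum to 1000 t; versus the stated basis of 1000 t — differing by rounding only).
Batch total: Σ batch = 1136 t; Σ batch·LOI gives LOI loss = 135.7 t; yield, glass over the total, = 88.05%.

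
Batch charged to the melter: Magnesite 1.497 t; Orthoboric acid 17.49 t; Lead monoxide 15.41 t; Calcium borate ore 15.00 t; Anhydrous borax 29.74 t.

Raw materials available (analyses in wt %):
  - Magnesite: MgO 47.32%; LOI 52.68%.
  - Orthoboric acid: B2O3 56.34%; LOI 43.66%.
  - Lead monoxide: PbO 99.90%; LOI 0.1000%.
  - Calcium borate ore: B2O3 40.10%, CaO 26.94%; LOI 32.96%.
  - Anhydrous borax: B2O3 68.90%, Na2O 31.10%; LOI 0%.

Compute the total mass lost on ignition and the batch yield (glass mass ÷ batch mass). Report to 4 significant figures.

All arithmetic holds exact precision throughout — the intermediate values are printed, rounded to 4 significant digits, on the page — each reported number receives exactly one rounding; the derived quantities are recomputed using the weight values at 65.75 t of glass at exact precision (yield, the five compositions, the totals, net glass mass, LOI), as given in question or answer.
Ignition loss by material:
  Magnesite: 1.497 × 0.5268 = 0.7886 t
  Orthoboric acid: 17.49 × 0.4366 = 7.636 t
  Lead monoxide: 15.41 × 0.001000 = 0.01541 t
  Calcium borate ore: 15.00 × 0.3296 = 4.944 t
  Anhydrous borax: 29.74 × 0 = 0 t
Total LOI = 13.38 t
Glass = batch − LOI = 79.14 − 13.38 = 65.75 t

LOI loss = 13.38 t; glass = 65.75 t; yield = 83.09%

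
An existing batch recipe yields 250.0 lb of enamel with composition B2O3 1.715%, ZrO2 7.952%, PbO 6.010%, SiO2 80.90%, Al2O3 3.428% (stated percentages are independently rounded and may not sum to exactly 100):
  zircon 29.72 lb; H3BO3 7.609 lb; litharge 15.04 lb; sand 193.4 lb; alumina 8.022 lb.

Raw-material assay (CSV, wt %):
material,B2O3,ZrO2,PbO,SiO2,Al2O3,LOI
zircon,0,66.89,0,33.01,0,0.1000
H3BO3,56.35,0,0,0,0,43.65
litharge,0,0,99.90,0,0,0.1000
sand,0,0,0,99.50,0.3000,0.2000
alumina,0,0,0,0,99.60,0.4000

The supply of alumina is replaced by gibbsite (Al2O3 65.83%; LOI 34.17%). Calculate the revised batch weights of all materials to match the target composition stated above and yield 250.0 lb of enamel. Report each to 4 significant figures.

Revised batch per 250.0 lb enamel:
  zircon: 29.72 lb
  H3BO3: 7.609 lb
  litharge: 15.04 lb
  sand: 193.4 lb
  gibbsite: 12.14 lb
Total batch = 257.9 lb; LOI loss = 7.901 lb

Each numeric step runs at exact precision throughout — intermediates are printed rounded to four significant figures — exactly one rounding goes into every reported result — the derived quantities (the five compositions, glass mass, ignition loss, totals, yield) are recomputed from the weighed amounts per 250.0 lb of glass at full float precision as written in question or answer.
Target oxide masses per 250.0 lb enamel:
  B2O3: 1.715% × 250.0 = 4.288 lb
  ZrO2: 7.952% × 250.0 = 19.88 lb
  PbO: 6.010% × 250.0 = 15.02 lb
  SiO2: 80.90% × 250.0 = 202.2 lb
  Al2O3: 3.428% × 250.0 = 8.570 lb
Verifying the oxide balance using the reported weights, at the basis given (delivered sums recover each target within answer rounding):
  B2O3: 7.609·0.5635 = 4.288 lb (target 4.288 lb)
  ZrO2: 29.72·0.6689 = 19.88 lb (target 19.88 lb)
  PbO: 15.04·0.9990 = 15.02 lb (target 15.02 lb)
  SiO2: 29.72·0.3301 + 193.4·0.9950 = 202.2 lb (target 202.2 lb)
  Al2O3: 193.4·0.003000 + 12.14·0.6583 = 8.572 lb (target 8.570 lb)
Auditing the glass mass value: batch Σ − ignition loss = 250.0 lb (summing oxide targets gives 250.0 lb; basis as stated: 250.0 lb — any gap is answer rounding).
Batch total: Σ batch = 257.9 lb; ignition loss, Σ(batch × LOI) = 7.901 lb; yield: glass divided by total = 96.94%.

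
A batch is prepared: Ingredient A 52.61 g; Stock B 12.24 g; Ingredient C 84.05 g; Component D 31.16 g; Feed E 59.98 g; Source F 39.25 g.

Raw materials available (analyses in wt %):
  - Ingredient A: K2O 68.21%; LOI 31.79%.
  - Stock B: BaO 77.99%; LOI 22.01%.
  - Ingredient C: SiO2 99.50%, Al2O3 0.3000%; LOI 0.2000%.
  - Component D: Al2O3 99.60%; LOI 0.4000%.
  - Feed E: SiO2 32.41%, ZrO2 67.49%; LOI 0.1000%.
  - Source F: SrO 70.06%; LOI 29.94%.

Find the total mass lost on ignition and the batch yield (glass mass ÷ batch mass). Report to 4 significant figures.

LOI loss = 31.52 g; glass = 247.8 g; yield = 88.71%

All internal work maintains full precision in every operation. Intermediates are printed rounded to four significant digits across the worked steps. Each reported figure takes a single rounding; the derived quantities are computed from the weighed amounts for 247.8 g of glass at full precision (LOI, totals, glass mass, the yield, six oxide percentages), precisely as stated by either problem or answer.
Each material's LOI contribution:
  Ingredient A: 52.61 × 0.3179 = 16.72 g
  Stock B: 12.24 × 0.2201 = 2.694 g
  Ingredient C: 84.05 × 0.002000 = 0.1681 g
  Component D: 31.16 × 0.004000 = 0.1246 g
  Feed E: 59.98 × 0.001000 = 0.05998 g
  Source F: 39.25 × 0.2994 = 11.75 g
Total LOI = 31.52 g
Glass = batch − LOI = 279.3 − 31.52 = 247.8 g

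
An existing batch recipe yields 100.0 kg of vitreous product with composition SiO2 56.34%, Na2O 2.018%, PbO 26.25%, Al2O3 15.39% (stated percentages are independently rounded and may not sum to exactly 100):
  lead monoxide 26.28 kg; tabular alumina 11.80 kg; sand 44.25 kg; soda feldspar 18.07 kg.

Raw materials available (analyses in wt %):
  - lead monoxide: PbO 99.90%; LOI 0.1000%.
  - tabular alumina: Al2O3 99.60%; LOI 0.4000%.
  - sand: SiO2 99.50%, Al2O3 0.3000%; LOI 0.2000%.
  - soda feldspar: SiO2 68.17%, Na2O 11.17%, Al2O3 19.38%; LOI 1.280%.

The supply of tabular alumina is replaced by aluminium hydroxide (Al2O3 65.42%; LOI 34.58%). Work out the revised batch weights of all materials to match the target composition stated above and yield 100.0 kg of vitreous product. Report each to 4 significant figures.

Values along the way appear (rounded to four significant digits) at each printed step; full float precision is maintained at each step. A single rounding yields every reported figure; derived quantities, which include the four compositions, the totals, yield, net glass mass, LOI, are recomputed at exact precision, as given in the question or the answer, from the batch weights for 100.0 kg of glass.
The oxide mass targets at 100.0 kg vitreous product:
  SiO2: 56.34% × 100.0 = 56.34 kg
  Na2O: 2.018% × 100.0 = 2.018 kg
  PbO: 26.25% × 100.0 = 26.25 kg
  Al2O3: 15.39% × 100.0 = 15.39 kg
A balance pass over the oxides, per the reported batch figures, for the quoted basis mass (sums match the target masses up to rounding of the answer):
  SiO2: 44.25·0.9950 + 18.07·0.6817 = 56.35 kg (target 56.34 kg)
  Na2O: 18.07·0.1117 = 2.018 kg (target 2.018 kg)
  PbO: 26.28·0.9990 = 26.25 kg (target 26.25 kg)
  Al2O3: 17.97·0.6542 + 44.25·0.003000 + 18.07·0.1938 = 15.39 kg (target 15.39 kg)
Glass-mass closure: net batch after ignition = 100.0 kg (the targets, summed, come to 100.0 kg; stated basis 100.0 kg — deltas are rounding alone).
Whole-batch sum: Σ batch = 106.6 kg; Σ batch·LOI gives LOI loss = 6.560 kg; as yield: glass ÷ batch → 93.84%.

Revised batch per 100.0 kg vitreous product:
  lead monoxide: 26.28 kg
  aluminium hydroxide: 17.97 kg
  sand: 44.25 kg
  soda feldspar: 18.07 kg
Total batch = 106.6 kg; LOI loss = 6.560 kg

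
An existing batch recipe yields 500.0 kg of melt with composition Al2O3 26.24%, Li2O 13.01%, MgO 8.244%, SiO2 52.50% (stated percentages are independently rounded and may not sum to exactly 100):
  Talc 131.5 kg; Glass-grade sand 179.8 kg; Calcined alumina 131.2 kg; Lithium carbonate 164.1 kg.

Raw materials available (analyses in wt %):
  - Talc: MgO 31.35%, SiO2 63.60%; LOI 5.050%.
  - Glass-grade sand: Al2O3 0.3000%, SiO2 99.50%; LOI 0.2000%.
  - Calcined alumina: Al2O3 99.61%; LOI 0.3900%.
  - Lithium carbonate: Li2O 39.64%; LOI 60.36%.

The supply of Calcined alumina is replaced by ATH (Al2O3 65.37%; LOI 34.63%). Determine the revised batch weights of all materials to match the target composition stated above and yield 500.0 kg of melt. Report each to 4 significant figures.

Full float precision is kept end to end — mid-chain values are printed rounded to 4 significant digits in the working. Every reported result undergoes a single rounding; the derived quantities (glass mass, totals, yield, four oxide percentages, LOI) are rebuilt from the batch weights on 500.0 kg of glass at full float precision precisely as stated by the question or the answer.
Per-oxide target masses for 500.0 kg melt:
  Al2O3: 26.24% × 500.0 = 131.2 kg
  Li2O: 13.01% × 500.0 = 65.05 kg
  MgO: 8.244% × 500.0 = 41.22 kg
  SiO2: 52.50% × 500.0 = 262.5 kg
Verifying the oxide balance given the weights on record, relative to the basis at hand (target by target, the sums agree modulo rounding of the values):
  Al2O3: 179.8·0.003000 + 199.9·0.6537 = 131.2 kg (target 131.2 kg)
  Li2O: 164.1·0.3964 = 65.05 kg (target 65.05 kg)
  MgO: 131.5·0.3135 = 41.23 kg (target 41.22 kg)
  SiO2: 131.5·0.6360 + 179.8·0.9950 = 262.5 kg (target 262.5 kg)
Mass balance on the glass: the batch minus its LOI: 500.0 kg (oxide target masses add up to 500.0 kg; the stated basis being 500.0 kg — deltas are rounding alone).
Batch grand total — Σ batch = 675.3 kg; LOI loss = Σ batch·LOI = 175.3 kg; yield, glass over the total, = 74.04%.

Revised batch per 500.0 kg melt:
  Talc: 131.5 kg
  Glass-grade sand: 179.8 kg
  ATH: 199.9 kg
  Lithium carbonate: 164.1 kg
Total batch = 675.3 kg; LOI loss = 175.3 kg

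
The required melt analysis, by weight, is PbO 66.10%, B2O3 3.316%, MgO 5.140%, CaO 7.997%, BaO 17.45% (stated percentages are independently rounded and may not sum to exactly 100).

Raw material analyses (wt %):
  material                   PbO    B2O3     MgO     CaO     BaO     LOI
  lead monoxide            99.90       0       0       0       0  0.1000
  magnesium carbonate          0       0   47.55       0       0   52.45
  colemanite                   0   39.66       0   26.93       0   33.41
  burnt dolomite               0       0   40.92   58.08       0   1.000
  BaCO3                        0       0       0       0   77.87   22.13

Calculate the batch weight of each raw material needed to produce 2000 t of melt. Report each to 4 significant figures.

The whole derivation runs at full float precision at all times. In-progress results are printed rounded off to 4 significant figures in the printout — each reported value is rounded just once — all derived quantities, including five oxide percentages, totals, glass mass, yield, ignition loss, are carried starting from the weights at 2000 t of glass in full float precision exactly as shown in either problem or answer.
Oxide mass targets, per 2000 t melt:
  PbO: 66.10% × 2000 = 1322 t
  B2O3: 3.316% × 2000 = 66.32 t
  MgO: 5.140% × 2000 = 102.8 t
  CaO: 7.997% × 2000 = 159.9 t
  BaO: 17.45% × 2000 = 349.0 t
Sums-versus-targets review given the weights on record, per the basis as stated (oxide sums agree with the targets within answer rounding):
  PbO: 1323·0.9990 = 1322 t (target 1322 t)
  B2O3: 167.2·0.3966 = 66.31 t (target 66.32 t)
  MgO: 45.94·0.4755 + 197.8·0.4092 = 102.8 t (target 102.8 t)
  CaO: 167.2·0.2693 + 197.8·0.5808 = 159.9 t (target 159.9 t)
  BaO: 448.2·0.7787 = 349.0 t (target 349.0 t)
Auditing the glass mass value: Σ batch − LOI loss = 2000 t (the targets, summed, come to 2000 t; stated basis 2000 t — any gap is answer rounding).
Batch total: Σ batch = 2182 t; loss to ignition Σ batch·LOI = 182.4 t; yield: glass divided by total = 91.64%.

Batch per 2000 t melt:
  lead monoxide: 1323 t
  magnesium carbonate: 45.94 t
  colemanite: 167.2 t
  burnt dolomite: 197.8 t
  BaCO3: 448.2 t
Total batch = 2182 t; LOI loss = 182.4 t; yield = 91.64%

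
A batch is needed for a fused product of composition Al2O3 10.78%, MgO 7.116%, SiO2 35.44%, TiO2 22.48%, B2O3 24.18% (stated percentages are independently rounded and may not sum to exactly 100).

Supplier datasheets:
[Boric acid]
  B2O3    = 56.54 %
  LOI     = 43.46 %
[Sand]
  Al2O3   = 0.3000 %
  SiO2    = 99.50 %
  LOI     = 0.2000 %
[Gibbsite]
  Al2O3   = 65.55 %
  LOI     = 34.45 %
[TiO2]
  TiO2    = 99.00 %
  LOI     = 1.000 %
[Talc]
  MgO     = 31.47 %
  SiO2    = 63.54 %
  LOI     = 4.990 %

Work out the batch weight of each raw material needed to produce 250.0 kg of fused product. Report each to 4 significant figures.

All internal work maintains full precision from first step to last; rounding to four significant digits applies to every intermediate as shown. Every reported value is rounded exactly once — all derived quantities are carried at full float precision (LOI, net glass mass, totals, the five compositions, the yield) using the weight values on 250.0 kg of glass precisely as stated by question or answer.
Per-oxide target masses for 250.0 kg fused product:
  Al2O3: 10.78% × 250.0 = 26.95 kg
  MgO: 7.116% × 250.0 = 17.79 kg
  SiO2: 35.44% × 250.0 = 88.60 kg
  TiO2: 22.48% × 250.0 = 56.20 kg
  B2O3: 24.18% × 250.0 = 60.45 kg
Mass-balance tally per oxide working from each reported weight, relative to the basis at hand (delivered sums recover each target once rounding is allowed for):
  Al2O3: 52.95·0.003000 + 40.87·0.6555 = 26.95 kg (target 26.95 kg)
  MgO: 56.53·0.3147 = 17.79 kg (target 17.79 kg)
  SiO2: 52.95·0.9950 + 56.53·0.6354 = 88.60 kg (target 88.60 kg)
  TiO2: 56.77·0.9900 = 56.20 kg (target 56.20 kg)
  B2O3: 106.9·0.5654 = 60.44 kg (target 60.45 kg)
Mass balance on the glass: total batch − LOI = 250.0 kg (the targets, summed, come to 250.0 kg; with the basis standing at 250.0 kg — differing by rounding only).
Summing the batch: Σ batch = 314.0 kg; LOI loss = Σ batch·LOI = 64.03 kg; the yield ratio, glass ÷ batch: 79.61%.

Batch per 250.0 kg fused product:
  Boric acid: 106.9 kg
  Sand: 52.95 kg
  Gibbsite: 40.87 kg
  TiO2: 56.77 kg
  Talc: 56.53 kg
Total batch = 314.0 kg; LOI loss = 64.03 kg; yield = 79.61%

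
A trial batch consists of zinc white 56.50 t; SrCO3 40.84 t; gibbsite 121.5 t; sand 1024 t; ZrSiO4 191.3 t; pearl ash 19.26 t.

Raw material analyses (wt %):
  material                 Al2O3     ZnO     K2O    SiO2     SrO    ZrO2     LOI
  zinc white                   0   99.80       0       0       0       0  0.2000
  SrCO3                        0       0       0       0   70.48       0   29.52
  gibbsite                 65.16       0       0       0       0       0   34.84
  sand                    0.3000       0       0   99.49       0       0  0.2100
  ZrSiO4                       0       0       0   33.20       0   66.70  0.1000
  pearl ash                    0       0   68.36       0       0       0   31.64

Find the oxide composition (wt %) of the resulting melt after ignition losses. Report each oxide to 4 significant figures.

Glass mass = 1390 t (batch 1453 − LOI 62.94).
Composition: Al2O3 5.915%, ZnO 4.055%, K2O 0.9469%, SiO2 77.84%, SrO 2.070%, ZrO2 9.177%

Values along the way are shown with 4-significant-digit rounding as written; all arithmetic maintains full float precision at every stage — every reported number takes a single rounding; the derived quantities, which include LOI, totals, the six compositions, the yield, net glass mass, are recomputed in full precision, as quoted within the question or the answer, starting from the weights on 1390 t of glass.
Mass of each oxide from the mix:
  Al2O3: 121.5·0.6516 + 1024·0.003000 = 82.24 t
  ZnO: 56.50·0.9980 = 56.39 t
  K2O: 19.26·0.6836 = 13.17 t
  SiO2: 1024·0.9949 + 191.3·0.3320 = 1082 t
  SrO: 40.84·0.7048 = 28.78 t
  ZrO2: 191.3·0.6670 = 127.6 t
LOI: 56.50·0.002000 + 40.84·0.2952 + 121.5·0.3484 + 1024·0.002100 + 191.3·0.001000 + 19.26·0.3164 = 62.94 t
Glass = total batch minus LOI = 1453 − 62.94 = 1390 t (equal to the oxide-mass sum)
percent share: oxide ÷ glass, ×100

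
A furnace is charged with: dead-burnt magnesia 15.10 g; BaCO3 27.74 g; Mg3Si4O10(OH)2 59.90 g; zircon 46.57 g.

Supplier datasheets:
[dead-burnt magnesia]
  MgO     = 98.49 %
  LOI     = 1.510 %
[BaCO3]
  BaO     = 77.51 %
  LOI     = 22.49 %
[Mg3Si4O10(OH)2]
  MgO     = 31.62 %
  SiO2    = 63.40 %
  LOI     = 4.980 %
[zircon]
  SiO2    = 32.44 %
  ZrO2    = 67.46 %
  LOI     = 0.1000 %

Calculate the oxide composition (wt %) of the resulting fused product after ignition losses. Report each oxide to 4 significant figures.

Glass mass = 139.8 g (batch 149.3 − LOI 9.496).
Composition: MgO 24.18%, SiO2 37.97%, ZrO2 22.47%, BaO 15.38%

Intermediates are displayed (rounded to 4 significant digits) in the printout; the whole derivation maintains full float precision in every operation; every reported figure sees exactly one rounding. Derived quantities (yield, ignition loss, net glass mass, four oxide percentages, totals) are carried from the batch weights on 139.8 g of glass at full precision as set out in question or answer.
Oxide masses out of the charge:
  MgO: 15.10·0.9849 + 59.90·0.3162 = 33.81 g
  SiO2: 59.90·0.6340 + 46.57·0.3244 = 53.08 g
  ZrO2: 46.57·0.6746 = 31.42 g
  BaO: 27.74·0.7751 = 21.50 g
LOI: 15.10·0.01510 + 27.74·0.2249 + 59.90·0.04980 + 46.57·0.001000 = 9.496 g
Resulting glass, batch − LOI: 149.3 − 9.496 = 139.8 g (the oxide masses sum to this)
wt %: oxide over glass, times 100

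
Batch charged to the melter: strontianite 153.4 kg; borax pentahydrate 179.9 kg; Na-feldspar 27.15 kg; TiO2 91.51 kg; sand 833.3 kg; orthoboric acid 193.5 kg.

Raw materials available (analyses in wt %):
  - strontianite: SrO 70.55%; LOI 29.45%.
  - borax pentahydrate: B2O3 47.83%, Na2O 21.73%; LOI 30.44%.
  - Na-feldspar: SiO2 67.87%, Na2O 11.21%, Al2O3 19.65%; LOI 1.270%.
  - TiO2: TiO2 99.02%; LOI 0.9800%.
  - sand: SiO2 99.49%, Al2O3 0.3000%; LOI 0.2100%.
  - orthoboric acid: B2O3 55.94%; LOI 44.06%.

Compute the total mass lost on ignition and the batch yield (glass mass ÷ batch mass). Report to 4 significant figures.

Each numeric step keeps exact precision at all times. Working values appear rounded off to 4 significant figures at each printed step; every reported number takes a single rounding. Derived quantities, including glass mass, LOI, six oxide percentages, the totals, the yield, are rebuilt using the weight values for 1291 kg of glass in full float precision, as written in either problem or answer.
Material-by-material LOI:
  strontianite: 153.4 × 0.2945 = 45.18 kg
  borax pentahydrate: 179.9 × 0.3044 = 54.76 kg
  Na-feldspar: 27.15 × 0.01270 = 0.3448 kg
  TiO2: 91.51 × 0.009800 = 0.8968 kg
  sand: 833.3 × 0.002100 = 1.750 kg
  orthoboric acid: 193.5 × 0.4406 = 85.26 kg
Total LOI = 188.2 kg
Glass = batch − LOI = 1479 − 188.2 = 1291 kg

LOI loss = 188.2 kg; glass = 1291 kg; yield = 87.27%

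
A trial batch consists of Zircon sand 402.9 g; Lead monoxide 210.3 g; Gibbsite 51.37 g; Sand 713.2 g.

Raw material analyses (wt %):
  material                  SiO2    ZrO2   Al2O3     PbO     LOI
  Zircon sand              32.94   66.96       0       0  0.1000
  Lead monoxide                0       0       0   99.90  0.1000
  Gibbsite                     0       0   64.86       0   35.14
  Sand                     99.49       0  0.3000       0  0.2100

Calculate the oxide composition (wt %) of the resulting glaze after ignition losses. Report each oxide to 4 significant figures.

The working math runs at full float precision at each step; working values are displayed, with 4-significant-digit rounding, alongside each step; a single rounding produces each reported number. Derived quantities (yield, net glass mass, four oxide percentages, LOI, the totals) are rebuilt in exact precision starting from the weights at 1358 g of glass exactly as shown in the problem or the answer.
Per-oxide mass from batch:
  SiO2: 402.9·0.3294 + 713.2·0.9949 = 842.3 g
  ZrO2: 402.9·0.6696 = 269.8 g
  Al2O3: 51.37·0.6486 + 713.2·0.003000 = 35.46 g
  PbO: 210.3·0.9990 = 210.1 g
LOI: 402.9·0.001000 + 210.3·0.001000 + 51.37·0.3514 + 713.2·0.002100 = 20.16 g
Net of LOI, the glass mass = 1378 − 20.16 = 1358 g (= Σ oxide masses)
wt % = oxide mass / glass mass × 100

Glass mass = 1358 g (batch 1378 − LOI 20.16).
Composition: SiO2 62.04%, ZrO2 19.87%, Al2O3 2.612%, PbO 15.47%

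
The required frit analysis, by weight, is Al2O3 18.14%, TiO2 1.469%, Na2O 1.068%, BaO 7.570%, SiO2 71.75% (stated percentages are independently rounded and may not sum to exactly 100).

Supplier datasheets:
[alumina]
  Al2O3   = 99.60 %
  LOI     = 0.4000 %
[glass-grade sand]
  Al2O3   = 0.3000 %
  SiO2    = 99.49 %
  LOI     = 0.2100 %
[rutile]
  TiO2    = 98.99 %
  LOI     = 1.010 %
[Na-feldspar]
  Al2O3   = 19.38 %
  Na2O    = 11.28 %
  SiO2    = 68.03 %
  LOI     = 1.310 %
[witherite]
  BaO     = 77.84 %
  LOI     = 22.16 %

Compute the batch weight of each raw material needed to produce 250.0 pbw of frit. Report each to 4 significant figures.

Batch per 250.0 pbw frit:
  alumina: 40.43 pbw
  glass-grade sand: 164.1 pbw
  rutile: 3.710 pbw
  Na-feldspar: 23.67 pbw
  witherite: 24.31 pbw
Total batch = 256.2 pbw; LOI loss = 6.241 pbw; yield = 97.56%

Intermediates are printed, rounded to 4 significant figures, within the worked lines — every computation runs at exact precision through every step. Every reported result takes just one rounding — all derived quantities are re-derived at exact precision (the totals, yield, LOI, the five compositions, net glass mass) using the weight values on 250.0 pbw of glass as given in the question or the answer.
Target masses of each oxide per 250.0 pbw frit:
  Al2O3: 18.14% × 250.0 = 45.35 pbw
  TiO2: 1.469% × 250.0 = 3.672 pbw
  Na2O: 1.068% × 250.0 = 2.670 pbw
  BaO: 7.570% × 250.0 = 18.92 pbw
  SiO2: 71.75% × 250.0 = 179.4 pbw
Sums-versus-targets review using the reported weights, on the stated basis (sum by sum, the targets are met given rounding of the digits):
  Al2O3: 40.43·0.9960 + 164.1·0.003000 + 23.67·0.1938 = 45.35 pbw (target 45.35 pbw)
  TiO2: 3.710·0.9899 = 3.673 pbw (target 3.672 pbw)
  Na2O: 23.67·0.1128 = 2.670 pbw (target 2.670 pbw)
  BaO: 24.31·0.7784 = 18.92 pbw (target 18.92 pbw)
  SiO2: 164.1·0.9949 + 23.67·0.6803 = 179.4 pbw (target 179.4 pbw)
The glass-mass cross-check: net batch after ignition = 250.0 pbw (the Σ of target masses is 250.0 pbw; the stated basis being 250.0 pbw — gaps are rounding artifacts).
Batch total: Σ batch = 256.2 pbw; loss to ignition Σ batch·LOI = 6.241 pbw; yield: glass divided by total = 97.56%.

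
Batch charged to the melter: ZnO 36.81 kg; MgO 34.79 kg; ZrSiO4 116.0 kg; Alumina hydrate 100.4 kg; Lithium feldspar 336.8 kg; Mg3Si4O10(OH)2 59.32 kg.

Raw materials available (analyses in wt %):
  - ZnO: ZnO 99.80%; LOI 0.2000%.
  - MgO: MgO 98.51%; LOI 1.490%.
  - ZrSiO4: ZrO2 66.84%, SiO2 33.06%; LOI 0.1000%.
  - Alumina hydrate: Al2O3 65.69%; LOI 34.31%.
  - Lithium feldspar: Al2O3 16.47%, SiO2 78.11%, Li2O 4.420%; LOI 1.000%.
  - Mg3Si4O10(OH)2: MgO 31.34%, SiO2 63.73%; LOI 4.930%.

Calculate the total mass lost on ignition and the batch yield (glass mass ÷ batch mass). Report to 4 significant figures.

Intermediates appear, with 4-significant-digit rounding, on the page — the working math maintains exact precision all the way through. Each reported number is rounded a single time. The derived quantities (totals, the yield, glass mass, ignition loss, the six compositions) are computed in full precision starting from the weights per 642.7 kg of glass as quoted within the problem or answer text.
Loss on ignition, line by line:
  ZnO: 36.81 × 0.002000 = 0.07362 kg
  MgO: 34.79 × 0.01490 = 0.5184 kg
  ZrSiO4: 116.0 × 0.001000 = 0.1160 kg
  Alumina hydrate: 100.4 × 0.3431 = 34.45 kg
  Lithium feldspar: 336.8 × 0.01000 = 3.368 kg
  Mg3Si4O10(OH)2: 59.32 × 0.04930 = 2.924 kg
Total LOI = 41.45 kg
Glass = batch − LOI = 684.1 − 41.45 = 642.7 kg

LOI loss = 41.45 kg; glass = 642.7 kg; yield = 93.94%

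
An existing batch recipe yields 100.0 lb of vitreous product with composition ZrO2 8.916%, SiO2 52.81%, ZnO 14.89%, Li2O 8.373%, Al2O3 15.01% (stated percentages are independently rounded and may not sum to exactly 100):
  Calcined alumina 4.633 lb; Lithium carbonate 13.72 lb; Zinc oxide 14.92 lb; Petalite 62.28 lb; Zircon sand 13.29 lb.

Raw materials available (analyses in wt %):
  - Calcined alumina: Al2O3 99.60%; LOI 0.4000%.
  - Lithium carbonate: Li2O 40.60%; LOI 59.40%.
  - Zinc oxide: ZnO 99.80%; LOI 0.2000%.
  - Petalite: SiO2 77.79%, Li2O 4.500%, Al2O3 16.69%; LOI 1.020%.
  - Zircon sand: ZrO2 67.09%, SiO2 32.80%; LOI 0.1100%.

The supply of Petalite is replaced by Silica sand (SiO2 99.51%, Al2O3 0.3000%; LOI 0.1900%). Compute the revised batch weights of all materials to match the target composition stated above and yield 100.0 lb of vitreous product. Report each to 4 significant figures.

Revised batch per 100.0 lb vitreous product:
  Calcined alumina: 14.92 lb
  Lithium carbonate: 20.62 lb
  Zinc oxide: 14.92 lb
  Silica sand: 48.69 lb
  Zircon sand: 13.29 lb
Total batch = 112.4 lb; LOI loss = 12.44 lb

The working math keeps exact precision end to end. Rounding to four significant figures extends to every intermediate as shown. Each reported value carries a single rounding. Derived quantities are re-derived in full float precision (five oxide percentages, LOI, the totals, glass mass, the yield) from the weighed amounts on 100.0 lb of glass, as given in the problem or answer text.
Per-oxide target masses for 100.0 lb vitreous product:
  ZrO2: 8.916% × 100.0 = 8.916 lb
  SiO2: 52.81% × 100.0 = 52.81 lb
  ZnO: 14.89% × 100.0 = 14.89 lb
  Li2O: 8.373% × 100.0 = 8.373 lb
  Al2O3: 15.01% × 100.0 = 15.01 lb
Balance tally, oxide-wise, per the reported batch figures, on the stated basis (sums match the target masses once rounding is allowed for):
  ZrO2: 13.29·0.6709 = 8.916 lb (target 8.916 lb)
  SiO2: 48.69·0.9951 + 13.29·0.3280 = 52.81 lb (target 52.81 lb)
  ZnO: 14.92·0.9980 = 14.89 lb (target 14.89 lb)
  Li2O: 20.62·0.4060 = 8.372 lb (target 8.373 lb)
  Al2O3: 14.92·0.9960 + 48.69·0.003000 = 15.01 lb (target 15.01 lb)
Glass-mass bookkeeping: batch Σ − ignition loss = 100.0 lb (per-oxide target masses sum to 100.0 lb; with the basis standing at 100.0 lb — gaps are rounding artifacts).
Batch total: Σ batch = 112.4 lb; the LOI term Σ batch·LOI equals 12.44 lb; yield, glass over the total, = 88.93%.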